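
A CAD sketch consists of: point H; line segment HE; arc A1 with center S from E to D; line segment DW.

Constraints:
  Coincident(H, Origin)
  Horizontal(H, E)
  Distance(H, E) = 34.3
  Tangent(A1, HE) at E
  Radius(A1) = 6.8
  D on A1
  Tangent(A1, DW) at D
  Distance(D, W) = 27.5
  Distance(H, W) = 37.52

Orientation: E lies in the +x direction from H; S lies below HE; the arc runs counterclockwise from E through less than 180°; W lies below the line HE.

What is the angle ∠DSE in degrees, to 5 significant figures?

74.515°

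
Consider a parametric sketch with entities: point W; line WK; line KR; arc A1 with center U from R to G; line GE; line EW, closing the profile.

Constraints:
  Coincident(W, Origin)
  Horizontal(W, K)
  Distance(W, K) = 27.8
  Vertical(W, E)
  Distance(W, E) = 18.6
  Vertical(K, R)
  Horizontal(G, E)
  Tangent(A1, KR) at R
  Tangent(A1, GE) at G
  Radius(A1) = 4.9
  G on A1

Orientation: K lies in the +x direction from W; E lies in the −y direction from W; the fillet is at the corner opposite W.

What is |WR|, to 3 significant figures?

31.0

The virtual corner opposite W is at (27.8, -18.6). Tangency of A1 to KR means the radius UR is perpendicular to KR and since A1 is tangent to GE there, UG ⟂ GE, with radius 4.9, so the center U sits 4.9 in from both sides at U = (22.9, -13.7). That places the tangent points at R = (27.8, -13.7) on KR and G = (22.9, -18.6) on GE. Then |WR| = |R − W| = 31.0.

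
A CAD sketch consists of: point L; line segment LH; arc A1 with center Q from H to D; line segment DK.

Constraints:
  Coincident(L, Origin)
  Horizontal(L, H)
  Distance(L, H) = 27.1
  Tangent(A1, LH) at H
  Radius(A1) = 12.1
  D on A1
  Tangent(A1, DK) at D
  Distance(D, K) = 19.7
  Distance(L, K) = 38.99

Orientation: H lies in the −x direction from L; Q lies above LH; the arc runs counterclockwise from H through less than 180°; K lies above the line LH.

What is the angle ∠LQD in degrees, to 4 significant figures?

35.94°

Checks: |LH| = 27.10 ✓; |QD| = 12.10 ✓; ∠(QD, DK) = 90.00° ✓; |DK| = 19.70 ✓; |LK| = 38.99 ✓.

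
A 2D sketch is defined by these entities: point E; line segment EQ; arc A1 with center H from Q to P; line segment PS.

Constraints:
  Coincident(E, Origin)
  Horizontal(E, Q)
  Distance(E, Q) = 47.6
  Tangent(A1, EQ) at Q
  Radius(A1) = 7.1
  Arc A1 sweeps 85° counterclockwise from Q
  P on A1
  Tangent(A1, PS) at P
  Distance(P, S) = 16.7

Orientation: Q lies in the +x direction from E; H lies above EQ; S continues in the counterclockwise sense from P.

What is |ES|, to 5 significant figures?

60.703

E is at the origin; EQ is horizontal with |EQ| = 47.6 and Q on the +x side, so Q = (47.600, 0.0000). The tangent condition forces HQ to be normal to EQ, so H = Q + (0, 7.1) = (47.600, 7.1000). On A1, Q sits at bearing -90° from H; an 85° counterclockwise sweep puts P at bearing -5°, so P = H + 7.1·(cos -5°, sin -5°) = (54.673, 6.4812). Tangency of A1 to PS means the radius HP is perpendicular to PS, so PS runs along (−sin -5°, cos -5°); with |PS| = 16.7, S = (56.128, 23.118). Then |ES| = |S − E| = 60.703.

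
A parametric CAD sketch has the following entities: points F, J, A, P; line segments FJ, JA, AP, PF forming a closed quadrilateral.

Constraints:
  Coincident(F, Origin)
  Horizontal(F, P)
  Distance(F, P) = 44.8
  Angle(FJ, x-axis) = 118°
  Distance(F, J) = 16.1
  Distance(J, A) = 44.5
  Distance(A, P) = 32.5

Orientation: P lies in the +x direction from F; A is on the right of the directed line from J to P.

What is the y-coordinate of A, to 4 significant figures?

-20.84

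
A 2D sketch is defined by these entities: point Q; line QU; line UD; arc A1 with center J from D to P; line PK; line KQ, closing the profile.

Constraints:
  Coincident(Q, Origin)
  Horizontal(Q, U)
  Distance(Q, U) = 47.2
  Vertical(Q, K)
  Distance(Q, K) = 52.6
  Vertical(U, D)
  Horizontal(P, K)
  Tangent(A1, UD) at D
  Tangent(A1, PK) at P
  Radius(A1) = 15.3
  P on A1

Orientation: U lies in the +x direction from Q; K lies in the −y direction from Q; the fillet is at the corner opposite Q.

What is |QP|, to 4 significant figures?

61.52

Q is at the origin; QU is horizontal with |QU| = 47.2 and U on the +x side, so U = (47.20, 0.000). QK is vertical with |QK| = 52.6 and K on the −y side, so K = (0.000, -52.60). The virtual corner opposite Q is at (47.20, -52.60). A1 meets UD tangentially, so JD is at right angles to UD and the tangent condition forces JP to be normal to PK, with radius 15.3, so the center J sits 15.3 in from both sides at J = (31.90, -37.30). That places the tangent points at D = (47.20, -37.30) on UD and P = (31.90, -52.60) on PK. Then |QP| = |P − Q| = 61.52.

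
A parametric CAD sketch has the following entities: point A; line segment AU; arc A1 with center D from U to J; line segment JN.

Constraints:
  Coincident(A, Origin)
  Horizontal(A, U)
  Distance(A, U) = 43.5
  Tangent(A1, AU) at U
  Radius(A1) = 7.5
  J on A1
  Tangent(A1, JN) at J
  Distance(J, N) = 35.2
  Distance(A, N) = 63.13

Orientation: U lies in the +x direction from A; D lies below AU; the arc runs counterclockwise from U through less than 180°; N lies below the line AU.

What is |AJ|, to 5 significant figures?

37.513

Checks: |DJ| = 7.500 ✓; ∠(DJ, JN) = 90.00° ✓; |JN| = 35.20 ✓; |AN| = 63.13 ✓.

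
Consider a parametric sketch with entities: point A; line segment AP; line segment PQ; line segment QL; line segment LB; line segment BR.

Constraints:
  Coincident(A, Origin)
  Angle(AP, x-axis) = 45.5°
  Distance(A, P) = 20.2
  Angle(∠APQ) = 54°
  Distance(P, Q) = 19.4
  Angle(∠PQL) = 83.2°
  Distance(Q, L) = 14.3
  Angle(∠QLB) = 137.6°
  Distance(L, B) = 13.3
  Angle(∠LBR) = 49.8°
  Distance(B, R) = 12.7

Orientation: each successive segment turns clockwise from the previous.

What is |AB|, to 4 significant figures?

7.798

A is at the origin; AP runs at 45.5° with length 20.2, so P = (14.16, 14.41). ∠APQ = 54.0° gives PQ at -80.50° from the x-axis; with |PQ| = 19.4, Q = (17.36, -4.726). ∠PQL = 83.2° gives QL at -177.3° from the x-axis; with |QL| = 14.3, L = (3.076, -5.400). ∠QLB = 137.6° gives LB at 140.3° from the x-axis; with |LB| = 13.3, B = (-7.157, 3.096). Then |AB| = |B − A| = 7.798.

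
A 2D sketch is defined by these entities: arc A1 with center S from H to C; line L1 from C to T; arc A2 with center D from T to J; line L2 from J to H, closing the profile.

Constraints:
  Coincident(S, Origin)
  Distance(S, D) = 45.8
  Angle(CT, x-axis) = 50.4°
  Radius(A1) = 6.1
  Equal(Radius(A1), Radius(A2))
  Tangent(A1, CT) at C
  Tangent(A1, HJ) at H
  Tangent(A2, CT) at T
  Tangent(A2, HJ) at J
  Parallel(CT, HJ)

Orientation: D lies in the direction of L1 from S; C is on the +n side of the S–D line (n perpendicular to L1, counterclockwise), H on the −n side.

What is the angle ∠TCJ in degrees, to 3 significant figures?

14.9°

Tangency of A1 to both parallel lines with radius 6.1 puts C and H at S ± 6.1·n: C = (-4.70, 3.89), H = (4.70, -3.89). Equal radii place T and J the same way about D: T = D + 6.1·n = (24.5, 39.2), J = D − 6.1·n = (33.9, 31.4). Then cos ∠TCJ = CT·CJ / (|CT||CJ|), giving 14.9°.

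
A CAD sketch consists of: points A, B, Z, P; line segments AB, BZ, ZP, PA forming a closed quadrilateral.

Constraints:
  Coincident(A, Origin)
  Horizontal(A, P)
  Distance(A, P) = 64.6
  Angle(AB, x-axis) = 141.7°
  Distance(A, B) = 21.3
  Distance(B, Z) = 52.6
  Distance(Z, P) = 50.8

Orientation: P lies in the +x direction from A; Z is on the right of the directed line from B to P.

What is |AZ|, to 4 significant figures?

31.59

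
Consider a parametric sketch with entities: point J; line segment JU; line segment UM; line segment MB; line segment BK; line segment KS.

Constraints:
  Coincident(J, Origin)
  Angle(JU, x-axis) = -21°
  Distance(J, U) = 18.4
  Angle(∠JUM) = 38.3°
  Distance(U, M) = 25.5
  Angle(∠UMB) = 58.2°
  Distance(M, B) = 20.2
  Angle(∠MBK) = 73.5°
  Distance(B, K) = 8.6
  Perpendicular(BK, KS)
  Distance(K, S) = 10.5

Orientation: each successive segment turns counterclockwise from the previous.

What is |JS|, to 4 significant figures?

8.051

∠MBK = 73.5° gives BK at -11.00° from the x-axis; with |BK| = 8.6, K = (3.274, -4.226). BK is perpendicular to KS, so KS runs at 79.00°; with |KS| = 10.5, S = (5.277, 6.081). Then |JS| = |S − J| = 8.051.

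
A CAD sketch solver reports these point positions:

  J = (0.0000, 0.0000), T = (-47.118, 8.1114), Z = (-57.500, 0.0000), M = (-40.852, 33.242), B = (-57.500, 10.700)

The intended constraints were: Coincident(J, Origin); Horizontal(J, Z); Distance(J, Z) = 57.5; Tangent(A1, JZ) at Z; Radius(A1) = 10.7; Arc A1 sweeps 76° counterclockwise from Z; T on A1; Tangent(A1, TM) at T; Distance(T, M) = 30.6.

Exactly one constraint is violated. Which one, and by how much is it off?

Distance(T, M) = 30.6 — off by 4.70.

J = (0.00, 0.00) ✓; J.y = 0.00, Z.y = 0.00 ✓; |JZ| = 57.50 ✓; ∠(BZ, ZJ) = 90.00° ✓; |BZ| = 10.70 ✓; bearing(B→T) − bearing(B→Z) = 76.00° ✓; |BT| = 10.70 ✓; ∠(BT, TM) = 90.00° ✓; |TM| = 25.90 ✗.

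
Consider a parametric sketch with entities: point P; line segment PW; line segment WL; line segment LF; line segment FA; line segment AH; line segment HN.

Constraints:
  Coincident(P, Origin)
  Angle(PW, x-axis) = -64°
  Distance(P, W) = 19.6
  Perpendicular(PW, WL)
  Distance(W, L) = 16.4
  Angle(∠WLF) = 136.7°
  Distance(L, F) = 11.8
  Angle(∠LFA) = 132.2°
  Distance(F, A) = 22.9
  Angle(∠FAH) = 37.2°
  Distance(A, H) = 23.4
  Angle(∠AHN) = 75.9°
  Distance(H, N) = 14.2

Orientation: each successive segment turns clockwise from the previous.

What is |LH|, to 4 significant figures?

13.33

∠LFA = 132.2° gives FA at 114.9° from the x-axis; with |FA| = 22.9, A = (-27.06, -0.5253). ∠FAH = 37.2° gives AH at -27.90° from the x-axis; with |AH| = 23.4, H = (-6.376, -11.47). Then |LH| = |H − L| = 13.33.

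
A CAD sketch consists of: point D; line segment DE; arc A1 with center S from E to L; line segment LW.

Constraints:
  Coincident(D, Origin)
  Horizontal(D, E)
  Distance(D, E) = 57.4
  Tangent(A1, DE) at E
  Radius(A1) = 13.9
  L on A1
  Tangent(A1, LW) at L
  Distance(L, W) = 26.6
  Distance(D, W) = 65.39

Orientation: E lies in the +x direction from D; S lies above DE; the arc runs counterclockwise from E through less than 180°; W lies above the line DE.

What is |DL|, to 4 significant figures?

71.49

Checks: |SL| = 13.90 ✓; ∠(SL, LW) = 90.00° ✓; |LW| = 26.60 ✓; |DW| = 65.39 ✓.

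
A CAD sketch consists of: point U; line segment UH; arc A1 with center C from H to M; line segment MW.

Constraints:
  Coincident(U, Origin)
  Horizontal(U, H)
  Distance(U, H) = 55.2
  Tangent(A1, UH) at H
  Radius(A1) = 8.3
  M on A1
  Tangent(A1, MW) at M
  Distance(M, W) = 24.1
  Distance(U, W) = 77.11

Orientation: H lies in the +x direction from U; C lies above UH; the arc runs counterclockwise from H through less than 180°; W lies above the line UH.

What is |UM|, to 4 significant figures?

63.08

Checks: |CM| = 8.300 ✓; ∠(CM, MW) = 90.00° ✓; |MW| = 24.10 ✓; |UW| = 77.11 ✓.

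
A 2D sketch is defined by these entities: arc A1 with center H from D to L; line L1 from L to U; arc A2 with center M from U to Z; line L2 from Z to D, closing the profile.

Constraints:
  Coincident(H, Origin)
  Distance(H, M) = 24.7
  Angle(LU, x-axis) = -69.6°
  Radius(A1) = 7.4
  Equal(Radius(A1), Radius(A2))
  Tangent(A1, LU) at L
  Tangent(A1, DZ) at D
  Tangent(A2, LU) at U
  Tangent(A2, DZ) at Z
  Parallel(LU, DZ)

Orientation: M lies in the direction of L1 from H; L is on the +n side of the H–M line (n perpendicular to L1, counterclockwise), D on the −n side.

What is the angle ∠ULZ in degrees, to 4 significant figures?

30.93°

The slot axis is L1's direction at -69.6°, so u = (cos -69.6°, sin -69.6°) = (0.3486, -0.9373) and n = (−sin -69.6°, cos -69.6°) = (0.9373, 0.3486). H is at the origin and M lies 24.7 along u from H, so M = 24.7·u = (8.610, -23.15). Tangency of A1 to both parallel lines with radius 7.4 puts L and D at H ± 7.4·n: L = (6.936, 2.579), D = (-6.936, -2.579). Equal radii place U and Z the same way about M: U = M + 7.4·n = (15.55, -20.57), Z = M − 7.4·n = (1.674, -25.73). Then cos ∠ULZ = LU·LZ / (|LU||LZ|), giving 30.93°.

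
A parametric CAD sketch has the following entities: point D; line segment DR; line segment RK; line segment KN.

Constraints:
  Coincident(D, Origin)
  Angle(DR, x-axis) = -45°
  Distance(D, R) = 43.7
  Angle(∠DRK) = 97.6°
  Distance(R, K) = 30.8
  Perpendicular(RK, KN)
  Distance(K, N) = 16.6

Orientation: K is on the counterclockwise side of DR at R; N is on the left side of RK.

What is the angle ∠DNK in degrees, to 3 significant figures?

126°

∠DRK = 97.6°, so RK runs at -45.0° + (180° − 97.6°) = 37.4° from the x-axis; with |RK| = 30.8, K = R + 30.8·(cos 37.4°, sin 37.4°) = (55.4, -12.2). RK is perpendicular to KN; with |KN| = 16.6 on the left of RK, N = K + 16.6·(-0.607, 0.794) = (45.3, 0.994). Then cos ∠DNK = ND·NK / (|ND||NK|), giving 126°.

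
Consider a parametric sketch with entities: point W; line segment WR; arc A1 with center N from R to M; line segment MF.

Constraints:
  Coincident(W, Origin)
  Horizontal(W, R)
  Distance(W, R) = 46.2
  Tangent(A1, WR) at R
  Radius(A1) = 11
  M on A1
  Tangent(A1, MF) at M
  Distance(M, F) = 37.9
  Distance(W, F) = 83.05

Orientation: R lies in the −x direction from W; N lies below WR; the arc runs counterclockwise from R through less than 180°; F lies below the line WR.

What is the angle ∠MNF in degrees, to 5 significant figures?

73.815°

Checks: |NM| = 11.00 ✓; ∠(NM, MF) = 90.00° ✓; |MF| = 37.90 ✓; |WF| = 83.05 ✓.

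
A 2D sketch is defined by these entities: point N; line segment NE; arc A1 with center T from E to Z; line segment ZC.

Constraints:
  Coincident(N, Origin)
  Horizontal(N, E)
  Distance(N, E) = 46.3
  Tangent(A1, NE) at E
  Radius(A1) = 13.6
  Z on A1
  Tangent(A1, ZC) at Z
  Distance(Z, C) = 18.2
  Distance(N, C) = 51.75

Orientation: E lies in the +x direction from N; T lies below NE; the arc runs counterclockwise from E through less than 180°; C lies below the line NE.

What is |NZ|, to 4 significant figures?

37.49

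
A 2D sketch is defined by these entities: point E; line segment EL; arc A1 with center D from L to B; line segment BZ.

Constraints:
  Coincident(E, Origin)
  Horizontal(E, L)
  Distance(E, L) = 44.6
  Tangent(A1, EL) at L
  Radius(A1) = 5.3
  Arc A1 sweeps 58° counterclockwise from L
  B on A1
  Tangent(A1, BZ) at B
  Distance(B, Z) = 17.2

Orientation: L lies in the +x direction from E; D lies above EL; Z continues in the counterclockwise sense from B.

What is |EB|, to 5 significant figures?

49.158

E is at the origin; E and L share the same y with |EL| = 44.6 and L on the +x side, so L = (44.600, 0.0000). Since A1 is tangent to EL there, DL ⟂ EL, so D = L + (0, 5.3) = (44.600, 5.3000). On A1, L sits at bearing -90° from D; a 58° counterclockwise sweep puts B at bearing -32°, so B = D + 5.3·(cos -32°, sin -32°) = (49.095, 2.4914). Then |EB| = |B − E| = 49.158.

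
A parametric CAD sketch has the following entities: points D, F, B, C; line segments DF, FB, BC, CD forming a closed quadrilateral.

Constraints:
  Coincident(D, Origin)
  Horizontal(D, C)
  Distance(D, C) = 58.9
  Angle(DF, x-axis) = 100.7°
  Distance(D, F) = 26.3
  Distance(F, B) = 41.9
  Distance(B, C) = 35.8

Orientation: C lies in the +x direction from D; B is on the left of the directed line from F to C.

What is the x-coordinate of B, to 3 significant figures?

36.9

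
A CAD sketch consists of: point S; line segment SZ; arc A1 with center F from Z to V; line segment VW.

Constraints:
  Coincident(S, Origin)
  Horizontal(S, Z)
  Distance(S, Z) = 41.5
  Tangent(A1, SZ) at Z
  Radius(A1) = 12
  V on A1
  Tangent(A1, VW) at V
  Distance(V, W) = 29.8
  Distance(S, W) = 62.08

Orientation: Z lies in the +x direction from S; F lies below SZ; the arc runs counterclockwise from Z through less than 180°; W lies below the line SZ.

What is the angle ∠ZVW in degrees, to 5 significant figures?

122.03°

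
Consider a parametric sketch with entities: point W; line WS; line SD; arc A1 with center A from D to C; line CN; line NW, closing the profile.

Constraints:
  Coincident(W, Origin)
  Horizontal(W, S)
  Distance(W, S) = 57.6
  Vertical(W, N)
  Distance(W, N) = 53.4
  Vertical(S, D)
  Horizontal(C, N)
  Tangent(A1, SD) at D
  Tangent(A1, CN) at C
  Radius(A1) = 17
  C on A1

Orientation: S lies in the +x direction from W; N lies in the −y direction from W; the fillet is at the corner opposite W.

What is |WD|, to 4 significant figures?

68.14

The virtual corner opposite W is at (57.60, -53.40). A1 meets SD tangentially, so AD is at right angles to SD and since A1 is tangent to CN there, AC ⟂ CN, with radius 17.0, so the center A sits 17.0 in from both sides at A = (40.60, -36.40). That places the tangent points at D = (57.60, -36.40) on SD and C = (40.60, -53.40) on CN. Then |WD| = |D − W| = 68.14.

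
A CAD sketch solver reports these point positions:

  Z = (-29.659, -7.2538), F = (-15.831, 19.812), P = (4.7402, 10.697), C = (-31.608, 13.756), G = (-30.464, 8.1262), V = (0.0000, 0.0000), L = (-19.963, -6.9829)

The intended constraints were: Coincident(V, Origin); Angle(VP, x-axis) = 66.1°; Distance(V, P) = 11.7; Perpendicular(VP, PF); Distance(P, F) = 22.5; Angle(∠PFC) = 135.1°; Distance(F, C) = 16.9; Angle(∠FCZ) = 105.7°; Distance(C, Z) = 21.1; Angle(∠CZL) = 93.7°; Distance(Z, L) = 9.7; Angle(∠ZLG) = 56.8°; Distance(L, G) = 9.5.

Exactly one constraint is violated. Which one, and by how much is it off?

Distance(L, G) = 9.5 — off by 8.90.

V = (0.00, 0.00) ✓; VP at 66.10° ✓; |VP| = 11.70 ✓; ∠(VP, PF) = 90.00° ✓; |PF| = 22.50 ✓; ∠PFC = 135.1° ✓; |FC| = 16.90 ✓; ∠FCZ = 105.7° ✓; |CZ| = 21.10 ✓; ∠CZL = 93.70° ✓; |ZL| = 9.700 ✓; ∠ZLG = 56.80° ✓; |LG| = 18.40 ✗.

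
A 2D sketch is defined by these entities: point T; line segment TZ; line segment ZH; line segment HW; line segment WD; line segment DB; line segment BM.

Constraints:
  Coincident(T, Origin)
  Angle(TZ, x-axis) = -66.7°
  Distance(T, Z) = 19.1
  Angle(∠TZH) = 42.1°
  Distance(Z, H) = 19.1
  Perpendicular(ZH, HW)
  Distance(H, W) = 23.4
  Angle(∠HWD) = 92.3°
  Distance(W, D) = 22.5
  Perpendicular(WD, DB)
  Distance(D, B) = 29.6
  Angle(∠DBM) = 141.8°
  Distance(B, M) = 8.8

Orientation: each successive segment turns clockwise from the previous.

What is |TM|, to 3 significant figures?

28.6

T is at the origin; TZ runs at -66.7° with length 19.1, so Z = (7.55, -17.5). ∠TZH = 42.1° gives ZH at 155° from the x-axis; with |ZH| = 19.1, H = (-9.81, -9.59). ZH ⟂ HW, so HW runs at 65.4°; with |HW| = 23.4, W = (-0.0705, 11.7). ∠HWD = 92.3° gives WD at -22.3° from the x-axis; with |WD| = 22.5, D = (20.7, 3.15). WD ⟂ DB, so DB runs at -112°; with |DB| = 29.6, B = (9.51, -24.2). ∠DBM = 141.8° gives BM at -150° from the x-axis; with |BM| = 8.8, M = (1.86, -28.6). Then |TM| = |M − T| = 28.6.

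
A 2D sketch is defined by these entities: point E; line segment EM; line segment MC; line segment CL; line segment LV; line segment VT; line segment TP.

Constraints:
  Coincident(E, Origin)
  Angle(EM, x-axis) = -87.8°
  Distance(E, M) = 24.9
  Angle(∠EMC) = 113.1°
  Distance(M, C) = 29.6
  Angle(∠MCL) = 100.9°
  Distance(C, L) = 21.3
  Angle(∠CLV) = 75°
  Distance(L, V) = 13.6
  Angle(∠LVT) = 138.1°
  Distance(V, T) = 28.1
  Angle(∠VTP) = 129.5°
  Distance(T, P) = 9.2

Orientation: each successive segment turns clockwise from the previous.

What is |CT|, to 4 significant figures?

29.06

∠CLV = 75.0° gives LV at 21.20° from the x-axis; with |LV| = 13.6, V = (-25.71, -15.43). ∠LVT = 138.1° gives VT at -20.70° from the x-axis; with |VT| = 28.1, T = (0.5807, -25.36). Then |CT| = |T − C| = 29.06.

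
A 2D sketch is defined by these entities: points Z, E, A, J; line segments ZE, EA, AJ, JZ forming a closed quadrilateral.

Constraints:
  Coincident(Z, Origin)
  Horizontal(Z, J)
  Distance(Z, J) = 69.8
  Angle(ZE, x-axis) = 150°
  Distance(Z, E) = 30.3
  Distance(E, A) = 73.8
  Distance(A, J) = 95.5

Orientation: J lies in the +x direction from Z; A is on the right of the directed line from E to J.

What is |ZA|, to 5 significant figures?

56.693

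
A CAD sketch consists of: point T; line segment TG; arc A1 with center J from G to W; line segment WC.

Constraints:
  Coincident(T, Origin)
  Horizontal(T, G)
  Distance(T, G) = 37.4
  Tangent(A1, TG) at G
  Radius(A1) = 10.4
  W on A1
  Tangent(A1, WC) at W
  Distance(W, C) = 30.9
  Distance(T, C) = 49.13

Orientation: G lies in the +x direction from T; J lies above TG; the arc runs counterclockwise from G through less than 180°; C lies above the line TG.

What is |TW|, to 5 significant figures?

48.611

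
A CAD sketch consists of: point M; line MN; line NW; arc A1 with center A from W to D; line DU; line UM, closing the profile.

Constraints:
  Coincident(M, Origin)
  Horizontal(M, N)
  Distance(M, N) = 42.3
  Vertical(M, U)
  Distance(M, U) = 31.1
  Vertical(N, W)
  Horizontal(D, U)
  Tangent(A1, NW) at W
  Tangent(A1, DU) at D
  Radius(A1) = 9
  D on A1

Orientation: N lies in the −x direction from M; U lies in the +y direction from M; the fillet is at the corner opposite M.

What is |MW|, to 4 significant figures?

47.73

The virtual corner opposite M is at (-42.30, 31.10). Since A1 is tangent to NW there, AW ⟂ NW and the tangent condition forces AD to be normal to DU, with radius 9.0, so the center A sits 9.0 in from both sides at A = (-33.30, 22.10). That places the tangent points at W = (-42.30, 22.10) on NW and D = (-33.30, 31.10) on DU. Then |MW| = |W − M| = 47.73.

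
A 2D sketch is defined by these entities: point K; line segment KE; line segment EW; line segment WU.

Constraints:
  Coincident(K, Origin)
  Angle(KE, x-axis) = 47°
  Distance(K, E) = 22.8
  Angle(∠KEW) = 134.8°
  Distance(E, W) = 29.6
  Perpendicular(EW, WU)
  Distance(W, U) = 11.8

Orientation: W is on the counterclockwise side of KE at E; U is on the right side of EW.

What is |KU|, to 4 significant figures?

53.55

K is at the origin; KE runs at 47.0° with length 22.8, so E = 22.8·(cos 47.0°, sin 47.0°) = (15.55, 16.67). ∠KEW = 134.8°, so EW runs at 47.0° + (180° − 134.8°) = 92.20° from the x-axis; with |EW| = 29.6, W = E + 29.6·(cos 92.20°, sin 92.20°) = (14.41, 46.25). The perpendicularity gives WU at right angles to EW; with |WU| = 11.8 on the right of EW, U = W + 11.8·(0.9993, 0.03839) = (26.20, 46.71). Then |KU| = |U − K| = 53.55.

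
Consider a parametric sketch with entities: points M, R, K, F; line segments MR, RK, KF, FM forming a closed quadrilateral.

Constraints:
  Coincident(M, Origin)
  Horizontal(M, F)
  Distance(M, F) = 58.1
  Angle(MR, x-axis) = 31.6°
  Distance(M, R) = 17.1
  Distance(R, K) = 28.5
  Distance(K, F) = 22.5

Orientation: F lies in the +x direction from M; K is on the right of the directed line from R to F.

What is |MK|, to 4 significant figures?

38.13

M is at the origin; MF is horizontal with |MF| = 58.1 and F in +x, so F = (58.1, 0). MR runs at 31.6° with |MR| = 17.1, so R = (14.56, 8.960). K is determined by |RK| = 28.5 and |KF| = 22.5 together: it lies at the intersection of circle(R, 28.5) and circle(F, 22.5). With |RF| = 44.45, the foot of the radical line on RF is 25.67 from R and the perpendicular offset is √(28.5² − 25.67²) = 12.39. Taking the right-of-RF solution: K = (37.21, -8.349).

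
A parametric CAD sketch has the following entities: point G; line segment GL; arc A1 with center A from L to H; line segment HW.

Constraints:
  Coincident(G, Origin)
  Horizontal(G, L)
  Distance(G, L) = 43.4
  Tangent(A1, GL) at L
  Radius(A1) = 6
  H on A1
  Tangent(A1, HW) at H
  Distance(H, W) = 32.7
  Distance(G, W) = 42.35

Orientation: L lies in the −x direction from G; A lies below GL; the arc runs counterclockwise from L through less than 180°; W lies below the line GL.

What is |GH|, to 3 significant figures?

48.8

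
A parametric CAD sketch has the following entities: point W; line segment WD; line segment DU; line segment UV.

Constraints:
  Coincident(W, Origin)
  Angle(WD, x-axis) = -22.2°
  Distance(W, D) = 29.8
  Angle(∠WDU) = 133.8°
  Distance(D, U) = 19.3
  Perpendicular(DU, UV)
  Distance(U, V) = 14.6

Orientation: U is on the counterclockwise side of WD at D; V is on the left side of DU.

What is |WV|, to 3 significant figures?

40.5

W is at the origin; WD runs at -22.2° with length 29.8, so D = 29.8·(cos -22.2°, sin -22.2°) = (27.6, -11.3). ∠WDU = 133.8°, so DU runs at -22.2° + (180° − 133.8°) = 24.0° from the x-axis; with |DU| = 19.3, U = D + 19.3·(cos 24.0°, sin 24.0°) = (45.2, -3.41). DU ⟂ UV; with |UV| = 14.6 on the left of DU, V = U + 14.6·(-0.407, 0.914) = (39.3, 9.93). Then |WV| = |V − W| = 40.5.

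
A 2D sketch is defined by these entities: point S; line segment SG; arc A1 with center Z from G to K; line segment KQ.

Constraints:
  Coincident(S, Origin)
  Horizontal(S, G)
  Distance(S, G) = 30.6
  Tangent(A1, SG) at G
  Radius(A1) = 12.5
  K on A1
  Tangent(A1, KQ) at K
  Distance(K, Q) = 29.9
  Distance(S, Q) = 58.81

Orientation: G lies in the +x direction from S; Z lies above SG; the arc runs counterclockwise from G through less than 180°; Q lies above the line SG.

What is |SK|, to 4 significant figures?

45.24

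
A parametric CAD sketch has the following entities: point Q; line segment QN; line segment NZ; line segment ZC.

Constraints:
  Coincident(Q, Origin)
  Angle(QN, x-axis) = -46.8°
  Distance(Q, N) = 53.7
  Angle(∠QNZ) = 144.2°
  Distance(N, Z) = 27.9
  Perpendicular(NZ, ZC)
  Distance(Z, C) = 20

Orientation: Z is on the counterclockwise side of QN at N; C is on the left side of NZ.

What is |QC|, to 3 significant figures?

72.4

∠QNZ = 144.2°, so NZ runs at -46.8° + (180° − 144.2°) = -11.0° from the x-axis; with |NZ| = 27.9, Z = N + 27.9·(cos -11.0°, sin -11.0°) = (64.1, -44.5). NZ ⟂ ZC; with |ZC| = 20.0 on the left of NZ, C = Z + 20.0·(0.191, 0.982) = (68.0, -24.8). Then |QC| = |C − Q| = 72.4.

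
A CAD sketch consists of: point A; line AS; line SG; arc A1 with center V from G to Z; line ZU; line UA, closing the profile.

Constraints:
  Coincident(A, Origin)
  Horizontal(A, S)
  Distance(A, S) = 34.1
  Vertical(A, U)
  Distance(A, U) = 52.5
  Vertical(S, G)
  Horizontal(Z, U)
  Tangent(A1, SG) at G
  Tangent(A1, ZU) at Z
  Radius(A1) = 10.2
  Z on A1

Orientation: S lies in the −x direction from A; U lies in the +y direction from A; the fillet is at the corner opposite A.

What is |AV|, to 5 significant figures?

48.585

A is at the origin; A and S share the same y with |AS| = 34.1 and S on the −x side, so S = (-34.100, 0.0000). A and U share the same x with |AU| = 52.5 and U on the +y side, so U = (0.0000, 52.500). The virtual corner opposite A is at (-34.100, 52.500). Since A1 is tangent to SG there, VG ⟂ SG and tangency of A1 to ZU means the radius VZ is perpendicular to ZU, with radius 10.2, so the center V sits 10.2 in from both sides at V = (-23.900, 42.300). Then |AV| = |V − A| = 48.585.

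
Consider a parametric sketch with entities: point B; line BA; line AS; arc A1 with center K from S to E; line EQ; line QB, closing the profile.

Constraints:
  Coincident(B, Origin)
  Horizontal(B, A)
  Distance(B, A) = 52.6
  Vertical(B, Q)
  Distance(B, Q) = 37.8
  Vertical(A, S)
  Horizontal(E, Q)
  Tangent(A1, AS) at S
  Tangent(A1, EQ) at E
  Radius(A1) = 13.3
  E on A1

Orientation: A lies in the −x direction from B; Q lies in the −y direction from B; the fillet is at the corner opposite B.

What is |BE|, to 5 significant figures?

54.528

B is at the origin; B and A share the same y with |BA| = 52.6 and A on the −x side, so A = (-52.600, 0.0000). BQ is vertical with |BQ| = 37.8 and Q on the −y side, so Q = (0.0000, -37.800). The virtual corner opposite B is at (-52.600, -37.800). The tangent condition forces KS to be normal to AS and the tangent condition forces KE to be normal to EQ, with radius 13.3, so the center K sits 13.3 in from both sides at K = (-39.300, -24.500). That places the tangent points at S = (-52.600, -24.500) on AS and E = (-39.300, -37.800) on EQ. Then |BE| = |E − B| = 54.528.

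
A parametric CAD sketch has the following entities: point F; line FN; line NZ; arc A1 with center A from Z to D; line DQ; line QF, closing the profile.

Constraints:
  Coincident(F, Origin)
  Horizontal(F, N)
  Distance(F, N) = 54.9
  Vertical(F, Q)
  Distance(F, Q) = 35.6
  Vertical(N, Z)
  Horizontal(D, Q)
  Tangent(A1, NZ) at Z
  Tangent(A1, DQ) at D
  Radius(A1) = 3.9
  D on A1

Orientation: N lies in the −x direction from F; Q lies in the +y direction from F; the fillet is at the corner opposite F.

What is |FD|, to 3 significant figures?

62.2

F is at the origin; F and N share the same y with |FN| = 54.9 and N on the −x side, so N = (-54.9, 0.00). FQ is vertical with |FQ| = 35.6 and Q on the +y side, so Q = (0.00, 35.6). The virtual corner opposite F is at (-54.9, 35.6). Tangency of A1 to NZ means the radius AZ is perpendicular to NZ and tangency of A1 to DQ means the radius AD is perpendicular to DQ, with radius 3.9, so the center A sits 3.9 in from both sides at A = (-51.0, 31.7). That places the tangent points at Z = (-54.9, 31.7) on NZ and D = (-51.0, 35.6) on DQ. Then |FD| = |D − F| = 62.2.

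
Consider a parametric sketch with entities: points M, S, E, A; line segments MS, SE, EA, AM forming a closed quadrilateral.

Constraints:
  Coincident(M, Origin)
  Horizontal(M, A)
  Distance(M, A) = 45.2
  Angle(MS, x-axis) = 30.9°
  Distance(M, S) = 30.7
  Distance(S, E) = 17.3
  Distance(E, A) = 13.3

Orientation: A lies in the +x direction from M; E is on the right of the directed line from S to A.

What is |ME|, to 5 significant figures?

31.920

Checks: |SE| = 17.30 ✓; |EA| = 13.30 ✓.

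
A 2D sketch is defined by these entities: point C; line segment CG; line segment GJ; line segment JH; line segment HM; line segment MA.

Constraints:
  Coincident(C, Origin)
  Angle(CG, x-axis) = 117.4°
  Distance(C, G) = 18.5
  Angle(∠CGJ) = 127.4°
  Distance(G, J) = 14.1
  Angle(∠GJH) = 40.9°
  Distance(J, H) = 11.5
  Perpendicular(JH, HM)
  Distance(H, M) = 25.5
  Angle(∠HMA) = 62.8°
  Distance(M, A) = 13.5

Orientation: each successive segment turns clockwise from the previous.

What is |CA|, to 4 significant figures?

32.39

The perpendicularity gives HM at right angles to JH, so HM runs at -164.3°; with |HM| = 25.5, M = (-23.95, 11.21). ∠HMA = 62.8° gives MA at 78.50° from the x-axis; with |MA| = 13.5, A = (-21.26, 24.44). Then |CA| = |A − C| = 32.39.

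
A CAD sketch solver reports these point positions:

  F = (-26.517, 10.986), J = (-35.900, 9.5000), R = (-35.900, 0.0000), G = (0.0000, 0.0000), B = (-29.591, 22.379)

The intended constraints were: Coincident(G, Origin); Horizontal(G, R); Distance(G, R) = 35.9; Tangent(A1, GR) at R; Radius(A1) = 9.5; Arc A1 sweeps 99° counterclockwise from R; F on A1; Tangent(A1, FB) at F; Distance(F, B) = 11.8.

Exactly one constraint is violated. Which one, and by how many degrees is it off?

Tangent(A1, FB) at F — off by 6.10°.

G = (0.00, 0.00) ✓; G.y = 0.00, R.y = 0.00 ✓; |GR| = 35.90 ✓; ∠(JR, RG) = 90.00° ✓; |JR| = 9.500 ✓; bearing(J→F) − bearing(J→R) = 99.00° ✓; |JF| = 9.500 ✓; ∠(JF, FB) = 83.90° ✗; |FB| = 11.80 ✓.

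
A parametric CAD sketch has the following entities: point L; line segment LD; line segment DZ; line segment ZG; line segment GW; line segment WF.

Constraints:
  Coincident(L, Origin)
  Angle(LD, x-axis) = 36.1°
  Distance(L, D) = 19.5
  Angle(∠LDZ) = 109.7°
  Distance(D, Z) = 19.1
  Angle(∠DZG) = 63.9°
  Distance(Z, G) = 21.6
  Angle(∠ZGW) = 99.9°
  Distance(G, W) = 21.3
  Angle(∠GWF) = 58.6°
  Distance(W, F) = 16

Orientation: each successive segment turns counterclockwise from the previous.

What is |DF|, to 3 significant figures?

2.83

L is at the origin; LD runs at 36.1° with length 19.5, so D = (15.8, 11.5). ∠LDZ = 109.7° gives DZ at 106° from the x-axis; with |DZ| = 19.1, Z = (10.4, 29.8). ∠DZG = 63.9° gives ZG at -138° from the x-axis; with |ZG| = 21.6, G = (-5.56, 15.2). ∠ZGW = 99.9° gives GW at -57.4° from the x-axis; with |GW| = 21.3, W = (5.91, -2.72). ∠GWF = 58.6° gives WF at 64.0° from the x-axis; with |WF| = 16.0, F = (12.9, 11.7). Then |DF| = |F − D| = 2.83.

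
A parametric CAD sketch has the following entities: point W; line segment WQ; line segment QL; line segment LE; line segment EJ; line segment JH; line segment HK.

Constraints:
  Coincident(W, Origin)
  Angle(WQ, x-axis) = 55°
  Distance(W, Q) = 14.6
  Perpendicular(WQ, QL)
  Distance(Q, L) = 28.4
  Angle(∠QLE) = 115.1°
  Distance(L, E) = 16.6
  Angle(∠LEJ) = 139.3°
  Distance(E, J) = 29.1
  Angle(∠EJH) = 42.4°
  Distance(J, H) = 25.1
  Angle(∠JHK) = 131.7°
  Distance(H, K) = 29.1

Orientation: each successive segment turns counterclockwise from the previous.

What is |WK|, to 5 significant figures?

34.189

W is at the origin; WQ runs at 55.0° with length 14.6, so Q = (8.3742, 11.960). WQ ⟂ QL, so QL runs at 145.00°; with |QL| = 28.4, L = (-14.890, 28.249). ∠QLE = 115.1° gives LE at -150.10° from the x-axis; with |LE| = 16.6, E = (-29.280, 19.974). ∠LEJ = 139.3° gives EJ at -109.40° from the x-axis; with |EJ| = 29.1, J = (-38.946, -7.4735). ∠EJH = 42.4° gives JH at 28.200° from the x-axis; with |JH| = 25.1, H = (-16.825, 4.3875). ∠JHK = 131.7° gives HK at 76.500° from the x-axis; with |HK| = 29.1, K = (-10.032, 32.684). Then |WK| = |K − W| = 34.189.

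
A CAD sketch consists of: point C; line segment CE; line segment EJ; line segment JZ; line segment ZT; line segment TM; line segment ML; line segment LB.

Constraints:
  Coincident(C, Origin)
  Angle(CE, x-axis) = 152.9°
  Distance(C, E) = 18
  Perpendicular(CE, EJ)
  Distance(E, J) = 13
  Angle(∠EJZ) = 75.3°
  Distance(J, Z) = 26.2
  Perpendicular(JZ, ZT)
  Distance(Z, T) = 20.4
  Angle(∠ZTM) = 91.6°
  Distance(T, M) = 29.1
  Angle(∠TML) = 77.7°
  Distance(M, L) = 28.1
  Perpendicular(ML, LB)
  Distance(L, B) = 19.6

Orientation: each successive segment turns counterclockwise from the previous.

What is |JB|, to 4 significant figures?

21.76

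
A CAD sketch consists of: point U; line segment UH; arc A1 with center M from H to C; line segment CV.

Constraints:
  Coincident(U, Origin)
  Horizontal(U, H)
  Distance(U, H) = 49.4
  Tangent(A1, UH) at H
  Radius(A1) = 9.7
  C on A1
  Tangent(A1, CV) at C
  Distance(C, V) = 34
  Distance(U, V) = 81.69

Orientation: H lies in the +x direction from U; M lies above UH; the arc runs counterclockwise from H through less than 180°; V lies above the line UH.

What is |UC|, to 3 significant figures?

58.3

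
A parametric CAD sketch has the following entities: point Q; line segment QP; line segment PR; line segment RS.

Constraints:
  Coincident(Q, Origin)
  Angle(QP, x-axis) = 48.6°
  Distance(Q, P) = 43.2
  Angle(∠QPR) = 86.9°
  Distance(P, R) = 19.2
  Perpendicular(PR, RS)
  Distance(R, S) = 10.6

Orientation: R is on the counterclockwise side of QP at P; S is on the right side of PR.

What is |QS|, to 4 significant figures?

56.32

Q is at the origin; QP runs at 48.6° with length 43.2, so P = 43.2·(cos 48.6°, sin 48.6°) = (28.57, 32.40). ∠QPR = 86.9°, so PR runs at 48.6° + (180° − 86.9°) = 141.7° from the x-axis; with |PR| = 19.2, R = P + 19.2·(cos 141.7°, sin 141.7°) = (13.50, 44.30). The perpendicularity gives RS at right angles to PR; with |RS| = 10.6 on the right of PR, S = R + 10.6·(0.6198, 0.7848) = (20.07, 52.62). Then |QS| = |S − Q| = 56.32.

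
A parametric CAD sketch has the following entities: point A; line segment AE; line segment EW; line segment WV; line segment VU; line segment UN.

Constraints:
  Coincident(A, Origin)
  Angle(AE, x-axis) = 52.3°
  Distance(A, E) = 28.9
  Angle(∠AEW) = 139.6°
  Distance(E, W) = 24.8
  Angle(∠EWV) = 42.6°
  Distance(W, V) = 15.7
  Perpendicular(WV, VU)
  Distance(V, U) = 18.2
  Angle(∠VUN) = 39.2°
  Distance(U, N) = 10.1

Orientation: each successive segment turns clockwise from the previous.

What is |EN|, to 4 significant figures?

11.00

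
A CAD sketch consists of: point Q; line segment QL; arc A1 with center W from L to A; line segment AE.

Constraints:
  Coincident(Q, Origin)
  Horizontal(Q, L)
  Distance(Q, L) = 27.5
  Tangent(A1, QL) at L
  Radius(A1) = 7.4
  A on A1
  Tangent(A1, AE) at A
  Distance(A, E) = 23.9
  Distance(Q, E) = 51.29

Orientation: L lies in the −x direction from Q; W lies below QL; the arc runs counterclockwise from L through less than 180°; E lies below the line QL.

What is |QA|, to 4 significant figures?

34.50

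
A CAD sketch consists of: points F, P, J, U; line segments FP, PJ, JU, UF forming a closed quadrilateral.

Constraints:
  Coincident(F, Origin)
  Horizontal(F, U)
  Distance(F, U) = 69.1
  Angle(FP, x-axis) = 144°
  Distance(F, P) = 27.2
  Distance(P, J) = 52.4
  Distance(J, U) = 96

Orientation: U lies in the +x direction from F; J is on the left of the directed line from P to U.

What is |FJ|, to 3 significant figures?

64.5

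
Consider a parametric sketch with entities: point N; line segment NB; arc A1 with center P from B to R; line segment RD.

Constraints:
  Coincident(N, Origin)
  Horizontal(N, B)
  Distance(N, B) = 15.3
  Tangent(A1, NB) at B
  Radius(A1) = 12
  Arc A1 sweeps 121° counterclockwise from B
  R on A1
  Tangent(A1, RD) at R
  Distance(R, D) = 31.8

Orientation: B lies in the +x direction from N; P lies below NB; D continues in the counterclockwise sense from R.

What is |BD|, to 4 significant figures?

45.84

On A1, B sits at bearing 90° from P; a 121° counterclockwise sweep puts R at bearing 211°, so R = P + 12.0·(cos 211°, sin 211°) = (5.014, -18.18). The tangent condition forces PR to be normal to RD, so RD runs along (−sin 211°, cos 211°); with |RD| = 31.8, D = (21.39, -45.44). Then |BD| = |D − B| = 45.84.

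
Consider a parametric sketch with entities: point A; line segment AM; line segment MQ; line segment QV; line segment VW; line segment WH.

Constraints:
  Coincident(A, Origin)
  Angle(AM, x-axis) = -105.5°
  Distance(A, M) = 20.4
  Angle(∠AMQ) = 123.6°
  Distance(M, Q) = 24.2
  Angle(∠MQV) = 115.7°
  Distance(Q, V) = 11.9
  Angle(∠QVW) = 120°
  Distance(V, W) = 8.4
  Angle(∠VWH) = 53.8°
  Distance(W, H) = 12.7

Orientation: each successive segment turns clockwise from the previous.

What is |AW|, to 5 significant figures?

35.922

∠MQV = 115.7° gives QV at 133.80° from the x-axis; with |QV| = 11.9, V = (-36.691, -18.587). ∠QVW = 120.0° gives VW at 73.800° from the x-axis; with |VW| = 8.4, W = (-34.347, -10.521). Then |AW| = |W − A| = 35.922.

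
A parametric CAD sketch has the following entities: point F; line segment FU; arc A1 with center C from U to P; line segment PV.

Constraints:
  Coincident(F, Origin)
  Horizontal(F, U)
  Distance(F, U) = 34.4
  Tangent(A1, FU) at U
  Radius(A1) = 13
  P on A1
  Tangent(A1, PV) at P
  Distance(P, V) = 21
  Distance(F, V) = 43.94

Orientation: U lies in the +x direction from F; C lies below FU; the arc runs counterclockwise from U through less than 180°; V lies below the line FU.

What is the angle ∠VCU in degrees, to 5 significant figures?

158.30°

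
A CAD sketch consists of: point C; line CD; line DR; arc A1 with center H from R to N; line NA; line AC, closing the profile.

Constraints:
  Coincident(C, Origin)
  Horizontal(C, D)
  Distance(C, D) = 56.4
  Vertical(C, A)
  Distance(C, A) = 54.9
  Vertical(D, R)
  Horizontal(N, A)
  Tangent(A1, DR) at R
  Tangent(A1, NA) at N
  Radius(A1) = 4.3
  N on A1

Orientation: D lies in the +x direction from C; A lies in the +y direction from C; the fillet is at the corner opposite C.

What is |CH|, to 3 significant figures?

72.6

C is at the origin; CD is horizontal with |CD| = 56.4 and D on the +x side, so D = (56.4, 0.00). C and A share the same x with |CA| = 54.9 and A on the +y side, so A = (0.00, 54.9). The virtual corner opposite C is at (56.4, 54.9). Tangency of A1 to DR means the radius HR is perpendicular to DR and A1 meets NA tangentially, so HN is at right angles to NA, with radius 4.3, so the center H sits 4.3 in from both sides at H = (52.1, 50.6). Then |CH| = |H − C| = 72.6.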